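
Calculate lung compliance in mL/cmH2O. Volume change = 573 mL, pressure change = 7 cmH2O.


C = dV / dP
C = 573 / 7
C = 81.86 mL/cmH2O


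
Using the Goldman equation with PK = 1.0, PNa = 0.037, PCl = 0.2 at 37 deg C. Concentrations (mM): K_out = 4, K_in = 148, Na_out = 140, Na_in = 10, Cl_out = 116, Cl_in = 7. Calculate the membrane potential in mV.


Vm = (RT/F)*ln((PK*Ko + PNa*Nao + PCl*Cli)/(PK*Ki + PNa*Nai + PCl*Clo))
Numer = 10.58, Denom = 171.57
Vm = -74.46 mV


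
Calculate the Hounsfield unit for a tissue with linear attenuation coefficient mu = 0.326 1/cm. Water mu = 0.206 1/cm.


HU = ((mu_tissue - mu_water) / mu_water) * 1000
HU = ((0.326 - 0.206) / 0.206) * 1000
HU = 582.5


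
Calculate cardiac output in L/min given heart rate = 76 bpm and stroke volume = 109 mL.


CO = HR * SV
CO = 76 * 109 / 1000
CO = 8.284 L/min


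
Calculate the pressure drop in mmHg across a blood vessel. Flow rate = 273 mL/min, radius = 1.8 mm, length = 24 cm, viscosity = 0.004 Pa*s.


dP = 8*mu*L*Q / (pi*r^4)
Q = 273 mL/min = 4.55e-06 m^3/s
dP = 1059.58 Pa = 1059.58 / 133.322 mmHg = 7.948 mmHg


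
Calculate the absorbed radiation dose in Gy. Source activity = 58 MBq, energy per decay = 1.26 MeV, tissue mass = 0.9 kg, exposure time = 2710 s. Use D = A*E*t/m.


A = 58 MBq = 5.8000e+07 Bq
E = 1.26 MeV = 2.01852e-13 J
D = A*E*t/m = 5.8000e+07*2.01852e-13*2710/0.9
D = 0.03525 Gy


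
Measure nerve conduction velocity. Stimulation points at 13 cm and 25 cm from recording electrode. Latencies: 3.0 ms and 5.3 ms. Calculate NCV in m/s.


Distance = (25 - 13) / 100 = 0.12 m
dt = (5.3 - 3.0) / 1000 = 0.0023 s
NCV = dist / dt = 52.17 m/s


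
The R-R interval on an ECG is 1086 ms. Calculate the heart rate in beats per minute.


HR = 60 / RR_interval(s)
RR = 1086 ms = 1.086 s
HR = 60 / 1.086 = 55.25 bpm


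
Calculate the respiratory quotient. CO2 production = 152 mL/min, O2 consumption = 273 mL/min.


RQ = VCO2 / VO2
RQ = 152 / 273
RQ = 0.5568


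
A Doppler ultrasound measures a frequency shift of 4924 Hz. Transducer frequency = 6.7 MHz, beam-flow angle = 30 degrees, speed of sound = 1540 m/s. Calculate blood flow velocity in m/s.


v = fd * c / (2 * f0 * cos(theta))
v = 4924 * 1540 / (2 * 6.7000e+06 * cos(30))
v = 0.6534 m/s


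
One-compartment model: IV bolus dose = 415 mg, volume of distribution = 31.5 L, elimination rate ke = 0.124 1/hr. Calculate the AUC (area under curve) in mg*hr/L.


C0 = Dose/Vd = 415/31.5 = 13.1746 mg/L
AUC = C0/ke = 13.1746/0.124
AUC = 106.2 mg*hr/L


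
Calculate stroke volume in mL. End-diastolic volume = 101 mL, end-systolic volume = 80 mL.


SV = EDV - ESV
SV = 101 - 80
SV = 21 mL


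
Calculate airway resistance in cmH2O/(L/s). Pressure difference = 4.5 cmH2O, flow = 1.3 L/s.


R = dP / flow
R = 4.5 / 1.3
R = 3.462 cmH2O/(L/s)


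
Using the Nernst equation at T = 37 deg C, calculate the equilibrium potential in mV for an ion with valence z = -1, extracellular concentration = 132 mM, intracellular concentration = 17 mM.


E = (RT/(zF)) * ln(C_out/C_in)
T = 37 + 273.15 = 310.15 K
E = (8.314 * 310.15 / (-1 * 96485)) * ln(132/17)
E = -54.78 mV


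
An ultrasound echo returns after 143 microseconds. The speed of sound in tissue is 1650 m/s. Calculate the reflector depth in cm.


depth = c * t / 2
t = 143 us = 1.4300e-04 s
depth = 1650 * 1.4300e-04 / 2
depth = 0.117975 m = 11.7975 cm


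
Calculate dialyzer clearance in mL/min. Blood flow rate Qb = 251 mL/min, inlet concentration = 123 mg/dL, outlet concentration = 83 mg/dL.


K = Qb * (Cb_in - Cb_out) / Cb_in
K = 251 * (123 - 83) / 123
K = 81.63 mL/min


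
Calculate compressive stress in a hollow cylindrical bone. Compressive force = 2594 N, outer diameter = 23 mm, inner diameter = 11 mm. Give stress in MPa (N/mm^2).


A = pi*(r_o^2 - r_i^2)
r_o = 11.5 mm, r_i = 5.5 mm
A = 320.442 mm^2
sigma = F/A = 2594 / 320.442
sigma = 8.095 MPa


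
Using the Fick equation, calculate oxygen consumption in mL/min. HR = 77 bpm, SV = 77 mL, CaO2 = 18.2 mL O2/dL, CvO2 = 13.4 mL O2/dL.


CO = HR*SV = 77*77/1000 = 5.929 L/min
a-v O2 diff = 18.2 - 13.4 = 4.8 mL/dL
VO2 = CO * (CaO2-CvO2) * 10 dL/L
VO2 = 5.929 * 4.8 * 10
VO2 = 284.6 mL/min


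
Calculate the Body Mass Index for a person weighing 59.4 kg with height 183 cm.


BMI = weight / height^2
height = 183 cm = 1.83 m
BMI = 59.4 / 1.83^2
BMI = 17.74 kg/m^2


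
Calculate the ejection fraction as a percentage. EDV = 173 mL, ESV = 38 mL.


SV = EDV - ESV = 173 - 38 = 135 mL
EF = SV/EDV * 100 = 135/173 * 100
EF = 78.03%


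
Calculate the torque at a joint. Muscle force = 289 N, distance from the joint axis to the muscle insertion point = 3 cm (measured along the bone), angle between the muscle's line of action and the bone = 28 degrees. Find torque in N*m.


Torque = F * d * sin(theta)   (moment arm = d*sin(theta))
d = 3 cm = 0.03 m
Torque = 289 * 0.03 * sin(28)
Torque = 4.07 N*m


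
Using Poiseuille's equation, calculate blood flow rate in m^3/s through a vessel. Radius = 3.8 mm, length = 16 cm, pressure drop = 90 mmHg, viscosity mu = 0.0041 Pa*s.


Q = pi*r^4*dP / (8*mu*L)
r = 0.0038 m, L = 0.16 m
dP = 90 mmHg = 11998.98 Pa
Q = 0.001498 m^3/s


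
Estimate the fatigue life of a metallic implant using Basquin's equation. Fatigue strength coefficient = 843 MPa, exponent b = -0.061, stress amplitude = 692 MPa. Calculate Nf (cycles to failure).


sigma_a = sigma_f' * (2Nf)^b
2Nf = (sigma_a/sigma_f')^(1/b)
2Nf = (692/843)^(1/-0.061)
2Nf = 25.425539
Nf = 12.71


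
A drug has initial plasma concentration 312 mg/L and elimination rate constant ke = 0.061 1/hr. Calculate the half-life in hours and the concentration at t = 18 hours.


t_half = ln(2) / ke = 0.693147 / 0.061 = 11.36 hr
C(t) = C0 * exp(-ke*t) = 312 * exp(-0.061*18)
C(18) = 104.1 mg/L


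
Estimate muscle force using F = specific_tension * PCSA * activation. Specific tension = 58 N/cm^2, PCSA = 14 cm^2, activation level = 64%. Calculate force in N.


F = sigma * PCSA * activation
F = 58 * 14 * 0.64
F = 519.7 N


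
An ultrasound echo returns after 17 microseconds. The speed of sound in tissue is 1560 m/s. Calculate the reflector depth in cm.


depth = c * t / 2
t = 17 us = 1.7000e-05 s
depth = 1560 * 1.7000e-05 / 2
depth = 0.01326 m = 1.326 cm


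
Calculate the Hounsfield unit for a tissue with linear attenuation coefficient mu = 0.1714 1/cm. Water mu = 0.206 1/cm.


HU = ((mu_tissue - mu_water) / mu_water) * 1000
HU = ((0.1714 - 0.206) / 0.206) * 1000
HU = -168


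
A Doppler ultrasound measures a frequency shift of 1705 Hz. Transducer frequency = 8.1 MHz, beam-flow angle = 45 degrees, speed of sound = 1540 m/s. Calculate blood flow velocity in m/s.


v = fd * c / (2 * f0 * cos(theta))
v = 1705 * 1540 / (2 * 8.1000e+06 * cos(45))
v = 0.2292 m/s


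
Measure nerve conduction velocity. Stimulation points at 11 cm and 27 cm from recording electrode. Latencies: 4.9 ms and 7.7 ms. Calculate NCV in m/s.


Distance = (27 - 11) / 100 = 0.16 m
dt = (7.7 - 4.9) / 1000 = 0.0028 s
NCV = dist / dt = 57.14 m/s


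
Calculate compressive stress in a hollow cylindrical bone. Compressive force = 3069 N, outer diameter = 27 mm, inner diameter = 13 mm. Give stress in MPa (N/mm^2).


A = pi*(r_o^2 - r_i^2)
r_o = 13.5 mm, r_i = 6.5 mm
A = 439.823 mm^2
sigma = F/A = 3069 / 439.823
sigma = 6.978 MPa


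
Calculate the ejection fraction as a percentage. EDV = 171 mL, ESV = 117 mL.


SV = EDV - ESV = 171 - 117 = 54 mL
EF = SV/EDV * 100 = 54/171 * 100
EF = 31.58%


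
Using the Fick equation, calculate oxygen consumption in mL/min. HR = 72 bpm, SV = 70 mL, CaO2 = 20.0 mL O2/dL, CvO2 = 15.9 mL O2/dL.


CO = HR*SV = 72*70/1000 = 5.04 L/min
a-v O2 diff = 20.0 - 15.9 = 4.1 mL/dL
VO2 = CO * (CaO2-CvO2) * 10 dL/L
VO2 = 5.04 * 4.1 * 10
VO2 = 206.6 mL/min


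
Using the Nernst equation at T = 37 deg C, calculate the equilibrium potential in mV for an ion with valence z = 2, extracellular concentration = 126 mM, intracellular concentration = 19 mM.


E = (RT/(zF)) * ln(C_out/C_in)
T = 37 + 273.15 = 310.15 K
E = (8.314 * 310.15 / (2 * 96485)) * ln(126/19)
E = 25.28 mV


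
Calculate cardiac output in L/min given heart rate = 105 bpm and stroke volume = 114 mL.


CO = HR * SV
CO = 105 * 114 / 1000
CO = 11.97 L/min


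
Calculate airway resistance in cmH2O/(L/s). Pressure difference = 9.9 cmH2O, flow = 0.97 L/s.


R = dP / flow
R = 9.9 / 0.97
R = 10.21 cmH2O/(L/s)


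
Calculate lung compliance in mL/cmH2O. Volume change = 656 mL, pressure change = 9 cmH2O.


C = dV / dP
C = 656 / 9
C = 72.89 mL/cmH2O


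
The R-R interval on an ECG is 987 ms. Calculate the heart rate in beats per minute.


HR = 60 / RR_interval(s)
RR = 987 ms = 0.987 s
HR = 60 / 0.987 = 60.79 bpm


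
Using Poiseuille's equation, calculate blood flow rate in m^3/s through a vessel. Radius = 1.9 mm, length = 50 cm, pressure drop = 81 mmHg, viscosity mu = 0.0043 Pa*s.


Q = pi*r^4*dP / (8*mu*L)
r = 0.0019 m, L = 0.5 m
dP = 81 mmHg = 10799.082 Pa
Q = 2.5705e-05 m^3/s


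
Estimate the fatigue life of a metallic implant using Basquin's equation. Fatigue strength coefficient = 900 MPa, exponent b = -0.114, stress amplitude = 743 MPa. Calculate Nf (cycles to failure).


sigma_a = sigma_f' * (2Nf)^b
2Nf = (sigma_a/sigma_f')^(1/b)
2Nf = (743/900)^(1/-0.114)
2Nf = 5.3739742
Nf = 2.687


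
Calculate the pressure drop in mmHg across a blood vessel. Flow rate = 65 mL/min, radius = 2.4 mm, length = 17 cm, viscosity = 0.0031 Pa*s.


dP = 8*mu*L*Q / (pi*r^4)
Q = 65 mL/min = 1.08333e-06 m^3/s
dP = 43.8194 Pa = 43.8194 / 133.322 mmHg = 0.3287 mmHg


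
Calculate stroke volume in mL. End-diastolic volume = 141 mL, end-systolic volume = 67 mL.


SV = EDV - ESV
SV = 141 - 67
SV = 74 mL


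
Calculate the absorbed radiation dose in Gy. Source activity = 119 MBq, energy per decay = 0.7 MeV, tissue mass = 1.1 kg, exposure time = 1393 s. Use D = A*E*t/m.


A = 119 MBq = 1.1900e+08 Bq
E = 0.7 MeV = 1.1214e-13 J
D = A*E*t/m = 1.1900e+08*1.1214e-13*1393/1.1
D = 0.0169 Gy


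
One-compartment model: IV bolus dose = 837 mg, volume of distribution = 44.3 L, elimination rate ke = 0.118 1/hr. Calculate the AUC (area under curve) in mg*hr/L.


C0 = Dose/Vd = 837/44.3 = 18.8939 mg/L
AUC = C0/ke = 18.8939/0.118
AUC = 160.1 mg*hr/L


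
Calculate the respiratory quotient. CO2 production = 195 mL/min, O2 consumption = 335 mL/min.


RQ = VCO2 / VO2
RQ = 195 / 335
RQ = 0.5821


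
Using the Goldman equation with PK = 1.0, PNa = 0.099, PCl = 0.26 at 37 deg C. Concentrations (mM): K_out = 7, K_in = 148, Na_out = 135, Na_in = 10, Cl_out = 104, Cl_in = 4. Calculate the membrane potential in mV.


Vm = (RT/F)*ln((PK*Ko + PNa*Nao + PCl*Cli)/(PK*Ki + PNa*Nai + PCl*Clo))
Numer = 21.405, Denom = 176.03
Vm = -56.31 mV


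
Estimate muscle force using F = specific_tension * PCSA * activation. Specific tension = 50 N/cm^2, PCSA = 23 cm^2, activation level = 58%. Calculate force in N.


F = sigma * PCSA * activation
F = 50 * 23 * 0.58
F = 667 N


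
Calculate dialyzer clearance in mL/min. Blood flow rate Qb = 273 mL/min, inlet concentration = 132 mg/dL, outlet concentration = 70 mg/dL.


K = Qb * (Cb_in - Cb_out) / Cb_in
K = 273 * (132 - 70) / 132
K = 128.2 mL/min


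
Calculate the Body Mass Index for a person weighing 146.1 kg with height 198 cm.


BMI = weight / height^2
height = 198 cm = 1.98 m
BMI = 146.1 / 1.98^2
BMI = 37.27 kg/m^2


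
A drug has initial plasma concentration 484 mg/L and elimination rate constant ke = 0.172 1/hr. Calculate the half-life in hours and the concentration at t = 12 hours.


t_half = ln(2) / ke = 0.693147 / 0.172 = 4.03 hr
C(t) = C0 * exp(-ke*t) = 484 * exp(-0.172*12)
C(12) = 61.44 mg/L


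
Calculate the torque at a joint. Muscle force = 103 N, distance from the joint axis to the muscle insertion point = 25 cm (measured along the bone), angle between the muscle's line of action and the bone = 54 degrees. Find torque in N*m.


Torque = F * d * sin(theta)   (moment arm = d*sin(theta))
d = 25 cm = 0.25 m
Torque = 103 * 0.25 * sin(54)
Torque = 20.83 N*m


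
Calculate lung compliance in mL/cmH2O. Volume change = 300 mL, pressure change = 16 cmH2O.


C = dV / dP
C = 300 / 16
C = 18.75 mL/cmH2O


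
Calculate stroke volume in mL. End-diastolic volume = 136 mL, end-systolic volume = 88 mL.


SV = EDV - ESV
SV = 136 - 88
SV = 48 mL


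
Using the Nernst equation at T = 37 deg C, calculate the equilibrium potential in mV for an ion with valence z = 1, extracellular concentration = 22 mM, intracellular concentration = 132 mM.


E = (RT/(zF)) * ln(C_out/C_in)
T = 37 + 273.15 = 310.15 K
E = (8.314 * 310.15 / (1 * 96485)) * ln(22/132)
E = -47.89 mV


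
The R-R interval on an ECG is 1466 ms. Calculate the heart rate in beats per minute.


HR = 60 / RR_interval(s)
RR = 1466 ms = 1.466 s
HR = 60 / 1.466 = 40.93 bpm


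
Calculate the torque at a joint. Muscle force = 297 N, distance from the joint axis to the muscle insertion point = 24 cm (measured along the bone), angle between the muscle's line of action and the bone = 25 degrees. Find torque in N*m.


Torque = F * d * sin(theta)   (moment arm = d*sin(theta))
d = 24 cm = 0.24 m
Torque = 297 * 0.24 * sin(25)
Torque = 30.12 N*m


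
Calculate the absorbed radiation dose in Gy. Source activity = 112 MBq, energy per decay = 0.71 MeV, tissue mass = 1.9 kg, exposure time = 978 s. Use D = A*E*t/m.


A = 112 MBq = 1.1200e+08 Bq
E = 0.71 MeV = 1.13742e-13 J
D = A*E*t/m = 1.1200e+08*1.13742e-13*978/1.9
D = 0.006557 Gy


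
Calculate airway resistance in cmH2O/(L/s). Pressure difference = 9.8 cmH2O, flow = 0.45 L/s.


R = dP / flow
R = 9.8 / 0.45
R = 21.78 cmH2O/(L/s)


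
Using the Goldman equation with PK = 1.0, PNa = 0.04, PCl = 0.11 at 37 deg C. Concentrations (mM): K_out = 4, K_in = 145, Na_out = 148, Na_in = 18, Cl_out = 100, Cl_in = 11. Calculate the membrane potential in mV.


Vm = (RT/F)*ln((PK*Ko + PNa*Nao + PCl*Cli)/(PK*Ki + PNa*Nai + PCl*Clo))
Numer = 11.13, Denom = 156.72
Vm = -70.68 mV


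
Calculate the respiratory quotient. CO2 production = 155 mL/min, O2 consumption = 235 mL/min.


RQ = VCO2 / VO2
RQ = 155 / 235
RQ = 0.6596


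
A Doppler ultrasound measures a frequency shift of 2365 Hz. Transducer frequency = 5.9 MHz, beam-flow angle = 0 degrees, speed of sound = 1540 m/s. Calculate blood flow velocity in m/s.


v = fd * c / (2 * f0 * cos(theta))
v = 2365 * 1540 / (2 * 5.9000e+06 * cos(0))
v = 0.3087 m/s


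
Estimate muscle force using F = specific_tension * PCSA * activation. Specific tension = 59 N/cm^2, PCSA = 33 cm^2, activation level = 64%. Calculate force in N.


F = sigma * PCSA * activation
F = 59 * 33 * 0.64
F = 1246 N


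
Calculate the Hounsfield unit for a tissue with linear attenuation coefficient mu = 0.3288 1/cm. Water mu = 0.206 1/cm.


HU = ((mu_tissue - mu_water) / mu_water) * 1000
HU = ((0.3288 - 0.206) / 0.206) * 1000
HU = 596.1


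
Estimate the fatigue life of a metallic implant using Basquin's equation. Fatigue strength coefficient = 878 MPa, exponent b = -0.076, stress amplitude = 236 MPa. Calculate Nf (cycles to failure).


sigma_a = sigma_f' * (2Nf)^b
2Nf = (sigma_a/sigma_f')^(1/b)
2Nf = (236/878)^(1/-0.076)
2Nf = 32185825
Nf = 1.6093e+07


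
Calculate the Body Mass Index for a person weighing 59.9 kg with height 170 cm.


BMI = weight / height^2
height = 170 cm = 1.7 m
BMI = 59.9 / 1.7^2
BMI = 20.73 kg/m^2


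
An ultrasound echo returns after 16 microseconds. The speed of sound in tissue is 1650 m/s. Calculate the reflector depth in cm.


depth = c * t / 2
t = 16 us = 1.6000e-05 s
depth = 1650 * 1.6000e-05 / 2
depth = 0.0132 m = 1.32 cm


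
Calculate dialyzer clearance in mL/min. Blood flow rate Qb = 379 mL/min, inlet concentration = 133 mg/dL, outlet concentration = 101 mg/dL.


K = Qb * (Cb_in - Cb_out) / Cb_in
K = 379 * (133 - 101) / 133
K = 91.19 mL/min


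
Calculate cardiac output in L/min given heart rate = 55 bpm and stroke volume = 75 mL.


CO = HR * SV
CO = 55 * 75 / 1000
CO = 4.125 L/min


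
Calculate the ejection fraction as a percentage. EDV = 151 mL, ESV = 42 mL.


SV = EDV - ESV = 151 - 42 = 109 mL
EF = SV/EDV * 100 = 109/151 * 100
EF = 72.19%


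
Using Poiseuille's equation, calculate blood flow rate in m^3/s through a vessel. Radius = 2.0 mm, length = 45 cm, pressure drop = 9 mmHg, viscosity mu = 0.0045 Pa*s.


Q = pi*r^4*dP / (8*mu*L)
r = 0.002 m, L = 0.45 m
dP = 9 mmHg = 1199.898 Pa
Q = 3.7231e-06 m^3/s


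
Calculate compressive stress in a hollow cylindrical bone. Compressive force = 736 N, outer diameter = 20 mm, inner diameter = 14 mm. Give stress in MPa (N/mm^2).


A = pi*(r_o^2 - r_i^2)
r_o = 10 mm, r_i = 7 mm
A = 160.221 mm^2
sigma = F/A = 736 / 160.221
sigma = 4.594 MPa


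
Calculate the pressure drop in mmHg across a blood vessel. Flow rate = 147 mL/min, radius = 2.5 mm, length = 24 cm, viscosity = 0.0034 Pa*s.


dP = 8*mu*L*Q / (pi*r^4)
Q = 147 mL/min = 2.45e-06 m^3/s
dP = 130.328 Pa = 130.328 / 133.322 mmHg = 0.9775 mmHg


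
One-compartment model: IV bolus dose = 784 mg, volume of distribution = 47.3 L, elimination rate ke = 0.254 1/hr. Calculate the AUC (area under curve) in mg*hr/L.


C0 = Dose/Vd = 784/47.3 = 16.5751 mg/L
AUC = C0/ke = 16.5751/0.254
AUC = 65.26 mg*hr/L


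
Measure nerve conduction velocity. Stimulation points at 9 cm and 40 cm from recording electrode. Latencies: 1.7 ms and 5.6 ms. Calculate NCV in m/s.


Distance = (40 - 9) / 100 = 0.31 m
dt = (5.6 - 1.7) / 1000 = 0.0039 s
NCV = dist / dt = 79.49 m/s


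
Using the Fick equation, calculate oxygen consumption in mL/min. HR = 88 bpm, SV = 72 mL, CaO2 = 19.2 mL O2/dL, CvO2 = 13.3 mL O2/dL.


CO = HR*SV = 88*72/1000 = 6.336 L/min
a-v O2 diff = 19.2 - 13.3 = 5.9 mL/dL
VO2 = CO * (CaO2-CvO2) * 10 dL/L
VO2 = 6.336 * 5.9 * 10
VO2 = 373.8 mL/min


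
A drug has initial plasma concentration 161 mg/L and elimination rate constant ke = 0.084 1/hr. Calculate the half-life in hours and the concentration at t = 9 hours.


t_half = ln(2) / ke = 0.693147 / 0.084 = 8.252 hr
C(t) = C0 * exp(-ke*t) = 161 * exp(-0.084*9)
C(9) = 75.6 mg/L


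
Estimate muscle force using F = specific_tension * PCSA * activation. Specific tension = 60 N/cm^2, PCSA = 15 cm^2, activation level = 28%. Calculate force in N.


F = sigma * PCSA * activation
F = 60 * 15 * 0.28
F = 252 N


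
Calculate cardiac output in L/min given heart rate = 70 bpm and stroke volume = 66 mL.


CO = HR * SV
CO = 70 * 66 / 1000
CO = 4.62 L/min


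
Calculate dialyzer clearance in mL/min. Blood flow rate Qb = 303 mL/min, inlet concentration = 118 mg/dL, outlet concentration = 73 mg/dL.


K = Qb * (Cb_in - Cb_out) / Cb_in
K = 303 * (118 - 73) / 118
K = 115.6 mL/min


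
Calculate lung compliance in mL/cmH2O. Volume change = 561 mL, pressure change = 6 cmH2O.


C = dV / dP
C = 561 / 6
C = 93.5 mL/cmH2O


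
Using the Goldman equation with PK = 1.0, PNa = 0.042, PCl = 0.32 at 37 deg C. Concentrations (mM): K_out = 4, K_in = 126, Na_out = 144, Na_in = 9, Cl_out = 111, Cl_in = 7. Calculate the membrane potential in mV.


Vm = (RT/F)*ln((PK*Ko + PNa*Nao + PCl*Cli)/(PK*Ki + PNa*Nai + PCl*Clo))
Numer = 12.288, Denom = 161.898
Vm = -68.91 mV


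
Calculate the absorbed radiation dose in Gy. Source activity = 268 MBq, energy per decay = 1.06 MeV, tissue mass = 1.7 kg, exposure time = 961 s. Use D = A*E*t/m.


A = 268 MBq = 2.6800e+08 Bq
E = 1.06 MeV = 1.69812e-13 J
D = A*E*t/m = 2.6800e+08*1.69812e-13*961/1.7
D = 0.02573 Gy


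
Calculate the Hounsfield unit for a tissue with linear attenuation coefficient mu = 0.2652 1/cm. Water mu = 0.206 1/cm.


HU = ((mu_tissue - mu_water) / mu_water) * 1000
HU = ((0.2652 - 0.206) / 0.206) * 1000
HU = 287.4


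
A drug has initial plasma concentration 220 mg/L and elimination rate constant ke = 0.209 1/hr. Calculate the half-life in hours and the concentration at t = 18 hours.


t_half = ln(2) / ke = 0.693147 / 0.209 = 3.316 hr
C(t) = C0 * exp(-ke*t) = 220 * exp(-0.209*18)
C(18) = 5.112 mg/L


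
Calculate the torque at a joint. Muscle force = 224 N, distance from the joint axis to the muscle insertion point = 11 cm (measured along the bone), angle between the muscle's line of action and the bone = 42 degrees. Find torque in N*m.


Torque = F * d * sin(theta)   (moment arm = d*sin(theta))
d = 11 cm = 0.11 m
Torque = 224 * 0.11 * sin(42)
Torque = 16.49 N*m


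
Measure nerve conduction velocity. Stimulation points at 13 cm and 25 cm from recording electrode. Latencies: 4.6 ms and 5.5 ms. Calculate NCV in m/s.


Distance = (25 - 13) / 100 = 0.12 m
dt = (5.5 - 4.6) / 1000 = 9.0000e-04 s
NCV = dist / dt = 133.3 m/s


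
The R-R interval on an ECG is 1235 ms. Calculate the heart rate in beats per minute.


HR = 60 / RR_interval(s)
RR = 1235 ms = 1.235 s
HR = 60 / 1.235 = 48.58 bpm


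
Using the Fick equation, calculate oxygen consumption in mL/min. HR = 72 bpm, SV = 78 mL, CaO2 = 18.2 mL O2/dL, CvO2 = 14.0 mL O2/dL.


CO = HR*SV = 72*78/1000 = 5.616 L/min
a-v O2 diff = 18.2 - 14.0 = 4.2 mL/dL
VO2 = CO * (CaO2-CvO2) * 10 dL/L
VO2 = 5.616 * 4.2 * 10
VO2 = 235.9 mL/min


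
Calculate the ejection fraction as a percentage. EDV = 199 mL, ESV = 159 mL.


SV = EDV - ESV = 199 - 159 = 40 mL
EF = SV/EDV * 100 = 40/199 * 100
EF = 20.1%


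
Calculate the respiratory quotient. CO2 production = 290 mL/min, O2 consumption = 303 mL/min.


RQ = VCO2 / VO2
RQ = 290 / 303
RQ = 0.9571


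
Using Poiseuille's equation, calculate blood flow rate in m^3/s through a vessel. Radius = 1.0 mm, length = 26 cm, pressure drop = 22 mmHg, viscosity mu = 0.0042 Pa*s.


Q = pi*r^4*dP / (8*mu*L)
r = 0.001 m, L = 0.26 m
dP = 22 mmHg = 2933.084 Pa
Q = 1.0548e-06 m^3/s


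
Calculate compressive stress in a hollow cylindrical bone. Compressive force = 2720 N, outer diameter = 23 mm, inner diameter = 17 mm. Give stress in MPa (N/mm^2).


A = pi*(r_o^2 - r_i^2)
r_o = 11.5 mm, r_i = 8.5 mm
A = 188.496 mm^2
sigma = F/A = 2720 / 188.496
sigma = 14.43 MPa


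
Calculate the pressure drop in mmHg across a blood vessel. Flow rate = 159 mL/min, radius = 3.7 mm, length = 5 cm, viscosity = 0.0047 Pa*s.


dP = 8*mu*L*Q / (pi*r^4)
Q = 159 mL/min = 2.65e-06 m^3/s
dP = 8.46149 Pa = 8.46149 / 133.322 mmHg = 0.06347 mmHg


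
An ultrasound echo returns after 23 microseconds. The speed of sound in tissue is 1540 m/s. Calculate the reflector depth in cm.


depth = c * t / 2
t = 23 us = 2.3000e-05 s
depth = 1540 * 2.3000e-05 / 2
depth = 0.01771 m = 1.771 cm


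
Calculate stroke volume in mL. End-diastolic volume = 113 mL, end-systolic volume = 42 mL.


SV = EDV - ESV
SV = 113 - 42
SV = 71 mL


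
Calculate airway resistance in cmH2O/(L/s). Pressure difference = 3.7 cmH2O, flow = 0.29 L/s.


R = dP / flow
R = 3.7 / 0.29
R = 12.76 cmH2O/(L/s)


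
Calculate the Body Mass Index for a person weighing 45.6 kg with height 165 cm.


BMI = weight / height^2
height = 165 cm = 1.65 m
BMI = 45.6 / 1.65^2
BMI = 16.75 kg/m^2


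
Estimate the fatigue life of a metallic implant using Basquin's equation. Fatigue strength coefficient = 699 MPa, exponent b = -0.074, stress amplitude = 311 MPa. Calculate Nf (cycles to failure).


sigma_a = sigma_f' * (2Nf)^b
2Nf = (sigma_a/sigma_f')^(1/b)
2Nf = (311/699)^(1/-0.074)
2Nf = 56614.744
Nf = 2.831e+04


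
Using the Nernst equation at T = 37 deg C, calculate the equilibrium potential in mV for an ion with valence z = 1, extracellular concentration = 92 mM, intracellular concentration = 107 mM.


E = (RT/(zF)) * ln(C_out/C_in)
T = 37 + 273.15 = 310.15 K
E = (8.314 * 310.15 / (1 * 96485)) * ln(92/107)
E = -4.037 mV


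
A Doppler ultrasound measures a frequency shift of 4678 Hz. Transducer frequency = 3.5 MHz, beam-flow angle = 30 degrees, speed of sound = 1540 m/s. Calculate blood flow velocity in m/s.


v = fd * c / (2 * f0 * cos(theta))
v = 4678 * 1540 / (2 * 3.5000e+06 * cos(30))
v = 1.188 m/s


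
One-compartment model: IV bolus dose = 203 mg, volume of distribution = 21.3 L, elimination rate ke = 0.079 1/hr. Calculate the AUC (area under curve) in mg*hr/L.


C0 = Dose/Vd = 203/21.3 = 9.53052 mg/L
AUC = C0/ke = 9.53052/0.079
AUC = 120.6 mg*hr/L


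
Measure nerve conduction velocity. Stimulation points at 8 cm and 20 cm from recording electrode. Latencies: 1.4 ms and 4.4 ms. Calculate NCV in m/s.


Distance = (20 - 8) / 100 = 0.12 m
dt = (4.4 - 1.4) / 1000 = 0.003 s
NCV = dist / dt = 40 m/s


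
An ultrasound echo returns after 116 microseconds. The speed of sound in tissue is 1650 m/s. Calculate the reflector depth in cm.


depth = c * t / 2
t = 116 us = 1.1600e-04 s
depth = 1650 * 1.1600e-04 / 2
depth = 0.0957 m = 9.57 cm


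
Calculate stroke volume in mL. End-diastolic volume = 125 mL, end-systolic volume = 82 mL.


SV = EDV - ESV
SV = 125 - 82
SV = 43 mL


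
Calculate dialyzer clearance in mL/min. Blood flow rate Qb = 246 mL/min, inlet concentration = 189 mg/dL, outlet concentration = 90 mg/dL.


K = Qb * (Cb_in - Cb_out) / Cb_in
K = 246 * (189 - 90) / 189
K = 128.9 mL/min


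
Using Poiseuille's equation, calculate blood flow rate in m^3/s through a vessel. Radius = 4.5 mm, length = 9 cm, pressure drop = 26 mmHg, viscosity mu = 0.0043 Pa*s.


Q = pi*r^4*dP / (8*mu*L)
r = 0.0045 m, L = 0.09 m
dP = 26 mmHg = 3466.372 Pa
Q = 0.001442 m^3/s


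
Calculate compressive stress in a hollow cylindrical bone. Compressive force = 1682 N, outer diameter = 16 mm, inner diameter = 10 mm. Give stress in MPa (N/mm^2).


A = pi*(r_o^2 - r_i^2)
r_o = 8 mm, r_i = 5 mm
A = 122.522 mm^2
sigma = F/A = 1682 / 122.522
sigma = 13.73 MPa


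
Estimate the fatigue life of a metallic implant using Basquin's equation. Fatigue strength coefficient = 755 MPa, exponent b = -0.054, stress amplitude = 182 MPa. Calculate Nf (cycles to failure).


sigma_a = sigma_f' * (2Nf)^b
2Nf = (sigma_a/sigma_f')^(1/b)
2Nf = (182/755)^(1/-0.054)
2Nf = 2.7678342e+11
Nf = 1.3839e+11


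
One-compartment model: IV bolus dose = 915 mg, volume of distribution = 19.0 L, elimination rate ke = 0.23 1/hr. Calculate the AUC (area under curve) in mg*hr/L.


C0 = Dose/Vd = 915/19.0 = 48.1579 mg/L
AUC = C0/ke = 48.1579/0.23
AUC = 209.4 mg*hr/L


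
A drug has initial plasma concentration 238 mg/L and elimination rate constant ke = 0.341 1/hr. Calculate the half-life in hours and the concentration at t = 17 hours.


t_half = ln(2) / ke = 0.693147 / 0.341 = 2.033 hr
C(t) = C0 * exp(-ke*t) = 238 * exp(-0.341*17)
C(17) = 0.7227 mg/L


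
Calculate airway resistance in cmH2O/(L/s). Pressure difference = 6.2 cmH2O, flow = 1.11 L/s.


R = dP / flow
R = 6.2 / 1.11
R = 5.586 cmH2O/(L/s)


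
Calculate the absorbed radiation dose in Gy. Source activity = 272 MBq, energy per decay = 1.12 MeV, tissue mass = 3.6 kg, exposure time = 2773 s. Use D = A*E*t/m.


A = 272 MBq = 2.7200e+08 Bq
E = 1.12 MeV = 1.79424e-13 J
D = A*E*t/m = 2.7200e+08*1.79424e-13*2773/3.6
D = 0.03759 Gy


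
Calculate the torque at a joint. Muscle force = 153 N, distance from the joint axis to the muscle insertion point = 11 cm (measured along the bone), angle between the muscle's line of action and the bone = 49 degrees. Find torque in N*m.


Torque = F * d * sin(theta)   (moment arm = d*sin(theta))
d = 11 cm = 0.11 m
Torque = 153 * 0.11 * sin(49)
Torque = 12.7 N*m


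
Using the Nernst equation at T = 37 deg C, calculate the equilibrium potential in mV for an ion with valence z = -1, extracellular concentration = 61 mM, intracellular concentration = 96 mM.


E = (RT/(zF)) * ln(C_out/C_in)
T = 37 + 273.15 = 310.15 K
E = (8.314 * 310.15 / (-1 * 96485)) * ln(61/96)
E = 12.12 mV


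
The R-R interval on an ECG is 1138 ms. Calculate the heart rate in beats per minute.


HR = 60 / RR_interval(s)
RR = 1138 ms = 1.138 s
HR = 60 / 1.138 = 52.72 bpm


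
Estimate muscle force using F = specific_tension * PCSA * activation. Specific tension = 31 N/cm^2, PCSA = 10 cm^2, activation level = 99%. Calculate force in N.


F = sigma * PCSA * activation
F = 31 * 10 * 0.99
F = 306.9 N


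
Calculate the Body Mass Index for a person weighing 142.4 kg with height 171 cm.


BMI = weight / height^2
height = 171 cm = 1.71 m
BMI = 142.4 / 1.71^2
BMI = 48.7 kg/m^2


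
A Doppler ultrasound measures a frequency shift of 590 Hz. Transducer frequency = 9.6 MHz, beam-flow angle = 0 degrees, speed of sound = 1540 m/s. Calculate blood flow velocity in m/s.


v = fd * c / (2 * f0 * cos(theta))
v = 590 * 1540 / (2 * 9.6000e+06 * cos(0))
v = 0.04732 m/s


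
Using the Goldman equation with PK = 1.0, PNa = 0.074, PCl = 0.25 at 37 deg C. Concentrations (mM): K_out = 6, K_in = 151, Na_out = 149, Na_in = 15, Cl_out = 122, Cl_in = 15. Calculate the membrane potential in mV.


Vm = (RT/F)*ln((PK*Ko + PNa*Nao + PCl*Cli)/(PK*Ki + PNa*Nai + PCl*Clo))
Numer = 20.776, Denom = 182.61
Vm = -58.09 mV


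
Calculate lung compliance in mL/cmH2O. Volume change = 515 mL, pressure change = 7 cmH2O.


C = dV / dP
C = 515 / 7
C = 73.57 mL/cmH2O


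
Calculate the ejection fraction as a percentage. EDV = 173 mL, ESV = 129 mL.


SV = EDV - ESV = 173 - 129 = 44 mL
EF = SV/EDV * 100 = 44/173 * 100
EF = 25.43%


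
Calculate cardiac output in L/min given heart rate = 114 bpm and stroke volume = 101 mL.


CO = HR * SV
CO = 114 * 101 / 1000
CO = 11.51 L/min


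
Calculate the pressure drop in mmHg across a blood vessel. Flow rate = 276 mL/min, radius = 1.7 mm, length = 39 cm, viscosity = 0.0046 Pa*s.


dP = 8*mu*L*Q / (pi*r^4)
Q = 276 mL/min = 4.6e-06 m^3/s
dP = 2516.08 Pa = 2516.08 / 133.322 mmHg = 18.87 mmHg


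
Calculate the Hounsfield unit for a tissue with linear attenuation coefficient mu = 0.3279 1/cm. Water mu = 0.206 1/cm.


HU = ((mu_tissue - mu_water) / mu_water) * 1000
HU = ((0.3279 - 0.206) / 0.206) * 1000
HU = 591.7


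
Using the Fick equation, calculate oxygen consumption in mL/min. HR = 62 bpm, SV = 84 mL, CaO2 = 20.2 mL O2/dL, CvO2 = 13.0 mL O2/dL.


CO = HR*SV = 62*84/1000 = 5.208 L/min
a-v O2 diff = 20.2 - 13.0 = 7.2 mL/dL
VO2 = CO * (CaO2-CvO2) * 10 dL/L
VO2 = 5.208 * 7.2 * 10
VO2 = 375 mL/min


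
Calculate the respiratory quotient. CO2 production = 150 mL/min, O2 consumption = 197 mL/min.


RQ = VCO2 / VO2
RQ = 150 / 197
RQ = 0.7614


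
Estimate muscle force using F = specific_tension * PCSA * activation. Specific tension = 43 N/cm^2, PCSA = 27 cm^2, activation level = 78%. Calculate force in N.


F = sigma * PCSA * activation
F = 43 * 27 * 0.78
F = 905.6 N


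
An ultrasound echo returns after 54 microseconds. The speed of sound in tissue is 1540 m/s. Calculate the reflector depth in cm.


depth = c * t / 2
t = 54 us = 5.4000e-05 s
depth = 1540 * 5.4000e-05 / 2
depth = 0.04158 m = 4.158 cm


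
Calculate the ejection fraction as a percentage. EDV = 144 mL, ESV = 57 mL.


SV = EDV - ESV = 144 - 57 = 87 mL
EF = SV/EDV * 100 = 87/144 * 100
EF = 60.42%


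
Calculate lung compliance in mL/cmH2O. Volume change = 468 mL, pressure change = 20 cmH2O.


C = dV / dP
C = 468 / 20
C = 23.4 mL/cmH2O


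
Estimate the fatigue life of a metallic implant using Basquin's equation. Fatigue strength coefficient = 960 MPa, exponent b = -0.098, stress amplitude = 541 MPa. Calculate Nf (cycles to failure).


sigma_a = sigma_f' * (2Nf)^b
2Nf = (sigma_a/sigma_f')^(1/b)
2Nf = (541/960)^(1/-0.098)
2Nf = 347.99348
Nf = 174


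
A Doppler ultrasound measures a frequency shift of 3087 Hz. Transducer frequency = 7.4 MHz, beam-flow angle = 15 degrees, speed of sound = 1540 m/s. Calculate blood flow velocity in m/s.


v = fd * c / (2 * f0 * cos(theta))
v = 3087 * 1540 / (2 * 7.4000e+06 * cos(15))
v = 0.3325 m/s


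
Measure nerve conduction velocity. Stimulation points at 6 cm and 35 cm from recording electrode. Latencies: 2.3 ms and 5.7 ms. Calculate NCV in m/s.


Distance = (35 - 6) / 100 = 0.29 m
dt = (5.7 - 2.3) / 1000 = 0.0034 s
NCV = dist / dt = 85.29 m/s


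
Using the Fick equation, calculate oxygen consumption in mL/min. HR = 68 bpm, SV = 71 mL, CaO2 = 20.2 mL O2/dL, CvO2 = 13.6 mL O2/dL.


CO = HR*SV = 68*71/1000 = 4.828 L/min
a-v O2 diff = 20.2 - 13.6 = 6.6 mL/dL
VO2 = CO * (CaO2-CvO2) * 10 dL/L
VO2 = 4.828 * 6.6 * 10
VO2 = 318.6 mL/min


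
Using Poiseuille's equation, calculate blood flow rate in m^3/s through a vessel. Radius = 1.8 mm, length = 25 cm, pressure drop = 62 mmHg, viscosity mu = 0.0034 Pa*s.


Q = pi*r^4*dP / (8*mu*L)
r = 0.0018 m, L = 0.25 m
dP = 62 mmHg = 8265.964 Pa
Q = 4.0089e-05 m^3/s


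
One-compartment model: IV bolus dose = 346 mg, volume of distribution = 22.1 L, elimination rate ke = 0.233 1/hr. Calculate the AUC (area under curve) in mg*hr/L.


C0 = Dose/Vd = 346/22.1 = 15.6561 mg/L
AUC = C0/ke = 15.6561/0.233
AUC = 67.19 mg*hr/L


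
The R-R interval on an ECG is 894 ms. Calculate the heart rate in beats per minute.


HR = 60 / RR_interval(s)
RR = 894 ms = 0.894 s
HR = 60 / 0.894 = 67.11 bpm


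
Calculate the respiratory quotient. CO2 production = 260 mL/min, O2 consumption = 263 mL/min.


RQ = VCO2 / VO2
RQ = 260 / 263
RQ = 0.9886


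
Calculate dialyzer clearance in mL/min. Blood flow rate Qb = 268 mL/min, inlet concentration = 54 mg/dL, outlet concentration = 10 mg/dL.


K = Qb * (Cb_in - Cb_out) / Cb_in
K = 268 * (54 - 10) / 54
K = 218.4 mL/min


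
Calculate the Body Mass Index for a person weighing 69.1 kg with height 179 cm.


BMI = weight / height^2
height = 179 cm = 1.79 m
BMI = 69.1 / 1.79^2
BMI = 21.57 kg/m^2


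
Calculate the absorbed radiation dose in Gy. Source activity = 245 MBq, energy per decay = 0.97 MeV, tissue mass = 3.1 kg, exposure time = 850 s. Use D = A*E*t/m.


A = 245 MBq = 2.4500e+08 Bq
E = 0.97 MeV = 1.55394e-13 J
D = A*E*t/m = 2.4500e+08*1.55394e-13*850/3.1
D = 0.01044 Gy


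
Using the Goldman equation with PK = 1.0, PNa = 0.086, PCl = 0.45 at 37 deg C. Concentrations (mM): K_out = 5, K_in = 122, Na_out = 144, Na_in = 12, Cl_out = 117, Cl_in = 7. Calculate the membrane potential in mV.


Vm = (RT/F)*ln((PK*Ko + PNa*Nao + PCl*Cli)/(PK*Ki + PNa*Nai + PCl*Clo))
Numer = 20.534, Denom = 175.682
Vm = -57.37 mV


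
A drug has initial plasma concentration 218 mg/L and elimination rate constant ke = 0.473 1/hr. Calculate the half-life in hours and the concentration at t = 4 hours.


t_half = ln(2) / ke = 0.693147 / 0.473 = 1.465 hr
C(t) = C0 * exp(-ke*t) = 218 * exp(-0.473*4)
C(4) = 32.87 mg/L


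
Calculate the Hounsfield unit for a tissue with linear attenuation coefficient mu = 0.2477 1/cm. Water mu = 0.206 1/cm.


HU = ((mu_tissue - mu_water) / mu_water) * 1000
HU = ((0.2477 - 0.206) / 0.206) * 1000
HU = 202.4


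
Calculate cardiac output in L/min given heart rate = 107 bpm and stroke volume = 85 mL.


CO = HR * SV
CO = 107 * 85 / 1000
CO = 9.095 L/min


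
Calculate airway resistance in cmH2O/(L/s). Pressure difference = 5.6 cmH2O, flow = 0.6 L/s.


R = dP / flow
R = 5.6 / 0.6
R = 9.333 cmH2O/(L/s)


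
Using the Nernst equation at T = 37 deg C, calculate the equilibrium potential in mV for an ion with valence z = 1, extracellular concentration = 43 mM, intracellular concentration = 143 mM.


E = (RT/(zF)) * ln(C_out/C_in)
T = 37 + 273.15 = 310.15 K
E = (8.314 * 310.15 / (1 * 96485)) * ln(43/143)
E = -32.11 mV


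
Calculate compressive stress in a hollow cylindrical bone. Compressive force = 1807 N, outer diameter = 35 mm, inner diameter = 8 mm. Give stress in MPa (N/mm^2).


A = pi*(r_o^2 - r_i^2)
r_o = 17.5 mm, r_i = 4 mm
A = 911.847 mm^2
sigma = F/A = 1807 / 911.847
sigma = 1.982 MPa


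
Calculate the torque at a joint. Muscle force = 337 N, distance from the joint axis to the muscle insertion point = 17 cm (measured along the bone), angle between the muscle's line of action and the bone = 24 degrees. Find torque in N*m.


Torque = F * d * sin(theta)   (moment arm = d*sin(theta))
d = 17 cm = 0.17 m
Torque = 337 * 0.17 * sin(24)
Torque = 23.3 N*m


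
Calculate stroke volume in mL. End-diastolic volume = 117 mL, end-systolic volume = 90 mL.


SV = EDV - ESV
SV = 117 - 90
SV = 27 mL


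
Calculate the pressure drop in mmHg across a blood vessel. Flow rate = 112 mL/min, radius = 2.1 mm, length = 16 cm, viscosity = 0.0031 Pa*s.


dP = 8*mu*L*Q / (pi*r^4)
Q = 112 mL/min = 1.86667e-06 m^3/s
dP = 121.231 Pa = 121.231 / 133.322 mmHg = 0.9093 mmHg


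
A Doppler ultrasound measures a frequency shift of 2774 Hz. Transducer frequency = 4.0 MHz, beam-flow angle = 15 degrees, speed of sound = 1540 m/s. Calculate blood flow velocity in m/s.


v = fd * c / (2 * f0 * cos(theta))
v = 2774 * 1540 / (2 * 4.0000e+06 * cos(15))
v = 0.5528 m/s


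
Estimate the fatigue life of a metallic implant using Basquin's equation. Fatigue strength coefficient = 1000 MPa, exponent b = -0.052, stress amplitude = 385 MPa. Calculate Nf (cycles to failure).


sigma_a = sigma_f' * (2Nf)^b
2Nf = (sigma_a/sigma_f')^(1/b)
2Nf = (385/1000)^(1/-0.052)
2Nf = 93736568
Nf = 4.6868e+07


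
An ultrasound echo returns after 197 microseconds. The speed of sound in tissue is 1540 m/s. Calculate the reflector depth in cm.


depth = c * t / 2
t = 197 us = 1.9700e-04 s
depth = 1540 * 1.9700e-04 / 2
depth = 0.15169 m = 15.169 cm


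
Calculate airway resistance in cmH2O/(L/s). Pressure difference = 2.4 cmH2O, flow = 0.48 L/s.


R = dP / flow
R = 2.4 / 0.48
R = 5 cmH2O/(L/s)


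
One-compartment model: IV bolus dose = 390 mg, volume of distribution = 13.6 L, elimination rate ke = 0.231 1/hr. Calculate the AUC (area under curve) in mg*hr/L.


C0 = Dose/Vd = 390/13.6 = 28.6765 mg/L
AUC = C0/ke = 28.6765/0.231
AUC = 124.1 mg*hr/L


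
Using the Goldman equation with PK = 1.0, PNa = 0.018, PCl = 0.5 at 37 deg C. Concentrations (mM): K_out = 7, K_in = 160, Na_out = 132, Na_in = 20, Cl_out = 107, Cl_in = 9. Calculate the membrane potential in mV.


Vm = (RT/F)*ln((PK*Ko + PNa*Nao + PCl*Cli)/(PK*Ki + PNa*Nai + PCl*Clo))
Numer = 13.876, Denom = 213.86
Vm = -73.1 mV


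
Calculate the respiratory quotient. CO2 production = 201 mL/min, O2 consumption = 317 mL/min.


RQ = VCO2 / VO2
RQ = 201 / 317
RQ = 0.6341


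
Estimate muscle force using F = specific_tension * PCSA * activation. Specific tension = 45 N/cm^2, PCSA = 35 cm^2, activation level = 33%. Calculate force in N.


F = sigma * PCSA * activation
F = 45 * 35 * 0.33
F = 519.8 N


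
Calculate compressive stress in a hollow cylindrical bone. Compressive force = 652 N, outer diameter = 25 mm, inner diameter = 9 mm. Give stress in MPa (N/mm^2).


A = pi*(r_o^2 - r_i^2)
r_o = 12.5 mm, r_i = 4.5 mm
A = 427.257 mm^2
sigma = F/A = 652 / 427.257
sigma = 1.526 MPa


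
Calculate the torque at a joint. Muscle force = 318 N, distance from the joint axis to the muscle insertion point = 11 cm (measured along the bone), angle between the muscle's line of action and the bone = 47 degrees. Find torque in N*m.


Torque = F * d * sin(theta)   (moment arm = d*sin(theta))
d = 11 cm = 0.11 m
Torque = 318 * 0.11 * sin(47)
Torque = 25.58 N*m


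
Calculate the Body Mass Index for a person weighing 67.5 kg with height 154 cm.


BMI = weight / height^2
height = 154 cm = 1.54 m
BMI = 67.5 / 1.54^2
BMI = 28.46 kg/m^2


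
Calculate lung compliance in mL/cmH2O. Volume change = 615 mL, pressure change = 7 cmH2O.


C = dV / dP
C = 615 / 7
C = 87.86 mL/cmH2O


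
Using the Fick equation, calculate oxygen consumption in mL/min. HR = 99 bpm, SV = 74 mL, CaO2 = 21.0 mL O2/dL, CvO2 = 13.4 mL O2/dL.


CO = HR*SV = 99*74/1000 = 7.326 L/min
a-v O2 diff = 21.0 - 13.4 = 7.6 mL/dL
VO2 = CO * (CaO2-CvO2) * 10 dL/L
VO2 = 7.326 * 7.6 * 10
VO2 = 556.8 mL/min
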